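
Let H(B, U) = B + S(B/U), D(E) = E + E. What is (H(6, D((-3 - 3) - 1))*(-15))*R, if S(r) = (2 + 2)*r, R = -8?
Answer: 3600/7 ≈ 514.29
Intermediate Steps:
D(E) = 2*E
S(r) = 4*r
H(B, U) = B + 4*B/U (H(B, U) = B + 4*(B/U) = B + 4*B/U)
(H(6, D((-3 - 3) - 1))*(-15))*R = ((6*(4 + 2*((-3 - 3) - 1))/((2*((-3 - 3) - 1))))*(-15))*(-8) = ((6*(4 + 2*(-6 - 1))/((2*(-6 - 1))))*(-15))*(-8) = ((6*(4 + 2*(-7))/((2*(-7))))*(-15))*(-8) = ((6*(4 - 14)/(-14))*(-15))*(-8) = ((6*(-1/14)*(-10))*(-15))*(-8) = ((30/7)*(-15))*(-8) = -450/7*(-8) = 3600/7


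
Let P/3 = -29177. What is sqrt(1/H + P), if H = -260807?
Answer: I*sqrt(5953884113577026)/260807 ≈ 295.86*I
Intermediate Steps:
P = -87531 (P = 3*(-29177) = -87531)
sqrt(1/H + P) = sqrt(1/(-260807) - 87531) = sqrt(-1/260807 - 87531) = sqrt(-22828697518/260807) = I*sqrt(5953884113577026)/260807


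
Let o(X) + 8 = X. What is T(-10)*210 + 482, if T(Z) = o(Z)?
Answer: -3298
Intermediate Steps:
o(X) = -8 + X
T(Z) = -8 + Z
T(-10)*210 + 482 = (-8 - 10)*210 + 482 = -18*210 + 482 = -3780 + 482 = -3298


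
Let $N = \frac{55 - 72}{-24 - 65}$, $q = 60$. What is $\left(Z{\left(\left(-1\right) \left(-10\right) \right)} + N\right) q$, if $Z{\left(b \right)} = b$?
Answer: $\frac{54420}{89} \approx 611.46$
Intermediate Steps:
$N = \frac{17}{89}$ ($N = - \frac{17}{-89} = \left(-17\right) \left(- \frac{1}{89}\right) = \frac{17}{89} \approx 0.19101$)
$\left(Z{\left(\left(-1\right) \left(-10\right) \right)} + N\right) q = \left(\left(-1\right) \left(-10\right) + \frac{17}{89}\right) 60 = \left(10 + \frac{17}{89}\right) 60 = \frac{907}{89} \cdot 60 = \frac{54420}{89}$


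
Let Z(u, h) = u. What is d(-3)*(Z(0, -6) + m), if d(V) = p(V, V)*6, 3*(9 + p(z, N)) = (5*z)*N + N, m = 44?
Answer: 1320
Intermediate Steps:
p(z, N) = -9 + N/3 + 5*N*z/3 (p(z, N) = -9 + ((5*z)*N + N)/3 = -9 + (5*N*z + N)/3 = -9 + (N + 5*N*z)/3 = -9 + (N/3 + 5*N*z/3) = -9 + N/3 + 5*N*z/3)
d(V) = -54 + 2*V + 10*V² (d(V) = (-9 + V/3 + 5*V*V/3)*6 = (-9 + V/3 + 5*V²/3)*6 = -54 + 2*V + 10*V²)
d(-3)*(Z(0, -6) + m) = (-54 + 2*(-3) + 10*(-3)²)*(0 + 44) = (-54 - 6 + 10*9)*44 = (-54 - 6 + 90)*44 = 30*44 = 1320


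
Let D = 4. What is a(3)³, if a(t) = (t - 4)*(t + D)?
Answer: -343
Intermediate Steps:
a(t) = (-4 + t)*(4 + t) (a(t) = (t - 4)*(t + 4) = (-4 + t)*(4 + t))
a(3)³ = (-16 + 3²)³ = (-16 + 9)³ = (-7)³ = -343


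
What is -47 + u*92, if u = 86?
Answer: 7865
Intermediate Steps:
-47 + u*92 = -47 + 86*92 = -47 + 7912 = 7865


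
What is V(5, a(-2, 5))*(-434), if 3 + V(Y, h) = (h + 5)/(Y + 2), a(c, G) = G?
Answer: 682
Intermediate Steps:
V(Y, h) = -3 + (5 + h)/(2 + Y) (V(Y, h) = -3 + (h + 5)/(Y + 2) = -3 + (5 + h)/(2 + Y))
V(5, a(-2, 5))*(-434) = ((-1 + 5 - 3*5)/(2 + 5))*(-434) = ((-1 + 5 - 15)/7)*(-434) = ((⅐)*(-11))*(-434) = -11/7*(-434) = 682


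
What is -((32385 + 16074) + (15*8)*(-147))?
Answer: -30819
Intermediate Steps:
-((32385 + 16074) + (15*8)*(-147)) = -(48459 + 120*(-147)) = -(48459 - 17640) = -1*30819 = -30819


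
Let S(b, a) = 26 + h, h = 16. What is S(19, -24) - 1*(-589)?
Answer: 631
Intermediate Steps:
S(b, a) = 42 (S(b, a) = 26 + 16 = 42)
S(19, -24) - 1*(-589) = 42 - 1*(-589) = 42 + 589 = 631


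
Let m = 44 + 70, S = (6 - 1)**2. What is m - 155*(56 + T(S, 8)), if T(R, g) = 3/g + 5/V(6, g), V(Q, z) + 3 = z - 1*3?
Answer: -72093/8 ≈ -9011.6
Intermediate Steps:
V(Q, z) = -6 + z (V(Q, z) = -3 + (z - 1*3) = -3 + (z - 3) = -3 + (-3 + z) = -6 + z)
S = 25 (S = 5**2 = 25)
T(R, g) = 3/g + 5/(-6 + g)
m = 114
m - 155*(56 + T(S, 8)) = 114 - 155*(56 + 2*(-9 + 4*8)/(8*(-6 + 8))) = 114 - 155*(56 + 2*(1/8)*(-9 + 32)/2) = 114 - 155*(56 + 2*(1/8)*(1/2)*23) = 114 - 155*(56 + 23/8) = 114 - 155*471/8 = 114 - 73005/8 = -72093/8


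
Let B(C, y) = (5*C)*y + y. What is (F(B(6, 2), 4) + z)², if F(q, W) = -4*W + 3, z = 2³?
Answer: 25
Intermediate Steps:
B(C, y) = y + 5*C*y (B(C, y) = 5*C*y + y = y + 5*C*y)
z = 8
F(q, W) = 3 - 4*W
(F(B(6, 2), 4) + z)² = ((3 - 4*4) + 8)² = ((3 - 16) + 8)² = (-13 + 8)² = (-5)² = 25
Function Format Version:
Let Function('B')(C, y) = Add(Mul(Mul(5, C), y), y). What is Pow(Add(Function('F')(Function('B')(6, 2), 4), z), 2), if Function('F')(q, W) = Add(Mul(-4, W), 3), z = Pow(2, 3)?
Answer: 25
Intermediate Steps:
Function('B')(C, y) = Add(y, Mul(5, C, y)) (Function('B')(C, y) = Add(Mul(5, C, y), y) = Add(y, Mul(5, C, y)))
z = 8
Function('F')(q, W) = Add(3, Mul(-4, W))
Pow(Add(Function('F')(Function('B')(6, 2), 4), z), 2) = Pow(Add(Add(3, Mul(-4, 4)), 8), 2) = Pow(Add(Add(3, -16), 8), 2) = Pow(Add(-13, 8), 2) = Pow(-5, 2) = 25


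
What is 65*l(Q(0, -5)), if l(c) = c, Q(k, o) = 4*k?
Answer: 0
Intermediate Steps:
65*l(Q(0, -5)) = 65*(4*0) = 65*0 = 0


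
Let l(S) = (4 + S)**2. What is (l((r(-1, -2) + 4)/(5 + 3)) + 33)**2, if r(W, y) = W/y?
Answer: 189805729/65536 ≈ 2896.2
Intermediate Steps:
(l((r(-1, -2) + 4)/(5 + 3)) + 33)**2 = ((4 + (-1/(-2) + 4)/(5 + 3))**2 + 33)**2 = ((4 + (-1*(-1/2) + 4)/8)**2 + 33)**2 = ((4 + (1/2 + 4)*(1/8))**2 + 33)**2 = ((4 + (9/2)*(1/8))**2 + 33)**2 = ((4 + 9/16)**2 + 33)**2 = ((73/16)**2 + 33)**2 = (5329/256 + 33)**2 = (13777/256)**2 = 189805729/65536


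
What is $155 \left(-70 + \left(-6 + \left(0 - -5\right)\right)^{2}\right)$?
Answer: $-10695$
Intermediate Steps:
$155 \left(-70 + \left(-6 + \left(0 - -5\right)\right)^{2}\right) = 155 \left(-70 + \left(-6 + \left(0 + 5\right)\right)^{2}\right) = 155 \left(-70 + \left(-6 + 5\right)^{2}\right) = 155 \left(-70 + \left(-1\right)^{2}\right) = 155 \left(-70 + 1\right) = 155 \left(-69\right) = -10695$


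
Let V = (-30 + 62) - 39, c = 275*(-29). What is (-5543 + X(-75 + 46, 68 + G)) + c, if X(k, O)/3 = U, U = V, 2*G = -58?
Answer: -13539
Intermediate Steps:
G = -29 (G = (½)*(-58) = -29)
c = -7975
V = -7 (V = 32 - 39 = -7)
U = -7
X(k, O) = -21 (X(k, O) = 3*(-7) = -21)
(-5543 + X(-75 + 46, 68 + G)) + c = (-5543 - 21) - 7975 = -5564 - 7975 = -13539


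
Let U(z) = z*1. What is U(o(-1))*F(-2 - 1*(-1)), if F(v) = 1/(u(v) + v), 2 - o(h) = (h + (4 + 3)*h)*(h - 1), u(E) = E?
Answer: 7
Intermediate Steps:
o(h) = 2 - 8*h*(-1 + h) (o(h) = 2 - (h + (4 + 3)*h)*(h - 1) = 2 - (h + 7*h)*(-1 + h) = 2 - 8*h*(-1 + h))
U(z) = z
F(v) = 1/(2*v) (F(v) = 1/(v + v) = 1/(2*v))
U(o(-1))*F(-2 - 1*(-1)) = (2 - 8*(-1)² + 8*(-1))*(1/(2*(-2 - 1*(-1)))) = (2 - 8*1 - 8)*(1/(2*(-2 + 1))) = (2 - 8 - 8)*((½)/(-1)) = -7*(-1) = -14*(-½) = 7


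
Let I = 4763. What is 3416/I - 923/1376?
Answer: 304167/6553888 ≈ 0.046410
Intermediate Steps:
3416/I - 923/1376 = 3416/4763 - 923/1376 = 304167/6553888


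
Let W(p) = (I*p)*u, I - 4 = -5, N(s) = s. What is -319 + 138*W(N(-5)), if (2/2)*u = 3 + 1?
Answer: 2441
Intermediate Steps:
I = -1 (I = 4 - 5 = -1)
u = 4 (u = 3 + 1 = 4)
W(p) = -4*p (W(p) = -p*4 = -4*p)
-319 + 138*W(N(-5)) = -319 + 138*(-4*(-5)) = -319 + 138*20 = -319 + 2760 = 2441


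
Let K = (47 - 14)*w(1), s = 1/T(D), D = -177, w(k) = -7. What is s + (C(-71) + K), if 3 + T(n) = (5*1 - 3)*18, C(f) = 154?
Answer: -2540/33 ≈ -76.970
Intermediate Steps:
T(n) = 33 (T(n) = -3 + (5*1 - 3)*18 = -3 + (5 - 3)*18 = -3 + 2*18 = -3 + 36 = 33)
s = 1/33 ≈ 0.030303
K = -231 (K = (47 - 14)*(-7) = 33*(-7) = -231)
s + (C(-71) + K) = 1/33 + (154 - 231) = 1/33 - 77 = -2540/33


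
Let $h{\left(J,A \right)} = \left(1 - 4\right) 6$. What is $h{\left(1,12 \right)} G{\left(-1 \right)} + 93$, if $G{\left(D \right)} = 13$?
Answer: $-141$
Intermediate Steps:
$h{\left(J,A \right)} = -18$ ($h{\left(J,A \right)} = \left(-3\right) 6 = -18$)
$h{\left(1,12 \right)} G{\left(-1 \right)} + 93 = \left(-18\right) 13 + 93 = -234 + 93 = -141$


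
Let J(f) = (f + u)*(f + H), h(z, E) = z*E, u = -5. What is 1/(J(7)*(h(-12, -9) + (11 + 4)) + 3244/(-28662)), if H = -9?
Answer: -14331/7052474 ≈ -0.0020321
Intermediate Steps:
h(z, E) = E*z
J(f) = (-9 + f)*(-5 + f) (J(f) = (f - 5)*(f - 9) = (-5 + f)*(-9 + f) = (-9 + f)*(-5 + f))
1/(J(7)*(h(-12, -9) + (11 + 4)) + 3244/(-28662)) = 1/((45 + 7**2 - 14*7)*(-9*(-12) + (11 + 4)) + 3244/(-28662)) = 1/((45 + 49 - 98)*(108 + 15) + 3244*(-1/28662)) = 1/(-4*123 - 1622/14331) = 1/(-492 - 1622/14331) = 1/(-7052474/14331) = -14331/7052474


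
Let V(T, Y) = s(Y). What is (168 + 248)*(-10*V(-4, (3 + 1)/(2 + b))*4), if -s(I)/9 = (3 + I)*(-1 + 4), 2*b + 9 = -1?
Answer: 748800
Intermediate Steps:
b = -5 (b = -9/2 + (1/2)*(-1) = -9/2 - 1/2 = -5)
s(I) = -81 - 27*I (s(I) = -9*(3 + I)*(-1 + 4) = -9*(3 + I)*3 = -9*(9 + 3*I) = -81 - 27*I)
V(T, Y) = -81 - 27*Y
(168 + 248)*(-10*V(-4, (3 + 1)/(2 + b))*4) = (168 + 248)*(-10*(-81 - 27*(3 + 1)/(2 - 5))*4) = 416*(-10*(-81 - 108/(-3))*4) = 416*(-10*(-81 - 108*(-1)/3)*4) = 416*(-10*(-81 - 27*(-4/3))*4) = 416*(-10*(-81 + 36)*4) = 416*(-10*(-45)*4) = 416*(450*4) = 416*1800 = 748800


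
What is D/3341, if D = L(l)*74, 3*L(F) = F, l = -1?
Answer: -74/10023 ≈ -0.0073830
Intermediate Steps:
L(F) = F/3
D = -74/3 (D = ((1/3)*(-1))*74 = -1/3*74 = -74/3 ≈ -24.667)
D/3341 = -74/3/3341 = -74/3*1/3341 = -74/10023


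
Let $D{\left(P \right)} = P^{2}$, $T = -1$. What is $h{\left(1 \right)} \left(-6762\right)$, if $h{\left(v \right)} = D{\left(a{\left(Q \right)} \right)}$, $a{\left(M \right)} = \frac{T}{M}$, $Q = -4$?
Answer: $- \frac{3381}{8} \approx -422.63$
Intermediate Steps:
$a{\left(M \right)} = - \frac{1}{M}$
$h{\left(v \right)} = \frac{1}{16}$ ($h{\left(v \right)} = \left(- \frac{1}{-4}\right)^{2} = \left(\left(-1\right) \left(- \frac{1}{4}\right)\right)^{2} = \left(\frac{1}{4}\right)^{2} = \frac{1}{16}$)
$h{\left(1 \right)} \left(-6762\right) = \frac{1}{16} \left(-6762\right) = - \frac{3381}{8}$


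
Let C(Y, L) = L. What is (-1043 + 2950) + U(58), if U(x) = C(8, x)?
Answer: 1965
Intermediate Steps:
U(x) = x
(-1043 + 2950) + U(58) = (-1043 + 2950) + 58 = 1907 + 58 = 1965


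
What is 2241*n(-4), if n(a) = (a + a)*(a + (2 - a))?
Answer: -35856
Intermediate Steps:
n(a) = 4*a (n(a) = (2*a)*2 = 4*a)
2241*n(-4) = 2241*(4*(-4)) = 2241*(-16) = -35856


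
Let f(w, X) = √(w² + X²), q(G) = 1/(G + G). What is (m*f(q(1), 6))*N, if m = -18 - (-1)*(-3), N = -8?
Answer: 84*√145 ≈ 1011.5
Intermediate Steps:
m = -21 (m = -18 - 1*3 = -18 - 3 = -21)
q(G) = 1/(2*G)
f(w, X) = √(X² + w²)
(m*f(q(1), 6))*N = -21*√(6² + ((½)/1)²)*(-8) = -21*√(36 + ((½)*1)²)*(-8) = -21*√(36 + (½)²)*(-8) = -21*√(36 + ¼)*(-8) = -21*√145/2*(-8) = 84*√145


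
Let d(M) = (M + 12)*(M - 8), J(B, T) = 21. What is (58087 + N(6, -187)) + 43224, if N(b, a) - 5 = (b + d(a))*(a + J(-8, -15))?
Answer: -5564430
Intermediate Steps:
d(M) = (-8 + M)*(12 + M) (d(M) = (12 + M)*(-8 + M) = (-8 + M)*(12 + M))
N(b, a) = 5 + (21 + a)*(-96 + b + a² + 4*a) (N(b, a) = 5 + (b + (-96 + a² + 4*a))*(a + 21) = 5 + (-96 + b + a² + 4*a)*(21 + a) = 5 + (21 + a)*(-96 + b + a² + 4*a))
(58087 + N(6, -187)) + 43224 = (58087 + (-2011 + (-187)³ - 12*(-187) + 21*6 + 25*(-187)² - 187*6)) + 43224 = (58087 + (-2011 - 6539203 + 2244 + 126 + 25*34969 - 1122)) + 43224 = (58087 + (-2011 - 6539203 + 2244 + 126 + 874225 - 1122)) + 43224 = (58087 - 5665741) + 43224 = -5607654 + 43224 = -5564430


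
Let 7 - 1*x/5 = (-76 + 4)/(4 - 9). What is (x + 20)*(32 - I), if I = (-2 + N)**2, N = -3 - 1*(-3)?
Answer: -476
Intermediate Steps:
N = 0 (N = -3 + 3 = 0)
I = 4 (I = (-2 + 0)**2 = (-2)**2 = 4)
x = -37 (x = 35 - 5*(-76 + 4)/(4 - 9) = 35 - (-360)/(-5) = 35 - (-360)*(-1)/5 = 35 - 5*72/5 = 35 - 72 = -37)
(x + 20)*(32 - I) = (-37 + 20)*(32 - 1*4) = -17*(32 - 4) = -17*28 = -476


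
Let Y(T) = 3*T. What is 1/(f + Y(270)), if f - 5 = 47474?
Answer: 1/48289 ≈ 2.0709e-5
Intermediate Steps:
f = 47479 (f = 5 + 47474 = 47479)
1/(f + Y(270)) = 1/(47479 + 3*270) = 1/(47479 + 810) = 1/48289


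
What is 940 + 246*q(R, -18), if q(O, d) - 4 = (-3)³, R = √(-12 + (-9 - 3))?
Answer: -4718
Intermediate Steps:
R = 2*I*√6 (R = √(-12 - 12) = √(-24) = 2*I*√6 ≈ 4.899*I)
q(O, d) = -23 (q(O, d) = 4 + (-3)³ = 4 - 27 = -23)
940 + 246*q(R, -18) = 940 + 246*(-23) = 940 - 5658 = -4718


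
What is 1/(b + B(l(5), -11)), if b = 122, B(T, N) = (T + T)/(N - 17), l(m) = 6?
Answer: 7/851 ≈ 0.0082256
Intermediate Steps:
B(T, N) = 2*T/(-17 + N) (B(T, N) = (2*T)/(-17 + N) = 2*T/(-17 + N))
1/(b + B(l(5), -11)) = 1/(122 + 2*6/(-17 - 11)) = 1/(122 + 2*6/(-28)) = 1/(122 + 2*6*(-1/28)) = 1/(122 - 3/7) = 1/(851/7) = 7/851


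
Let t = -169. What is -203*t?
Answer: 34307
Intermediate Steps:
-203*t = -203*(-169) = 34307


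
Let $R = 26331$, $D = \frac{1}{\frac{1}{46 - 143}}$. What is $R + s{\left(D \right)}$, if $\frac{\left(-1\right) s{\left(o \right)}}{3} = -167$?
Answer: $26832$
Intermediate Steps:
$D = -97$ ($D = \frac{1}{\frac{1}{-97}} = \frac{1}{- \frac{1}{97}} = -97$)
$s{\left(o \right)} = 501$ ($s{\left(o \right)} = \left(-3\right) \left(-167\right) = 501$)
$R + s{\left(D \right)} = 26331 + 501 = 26832$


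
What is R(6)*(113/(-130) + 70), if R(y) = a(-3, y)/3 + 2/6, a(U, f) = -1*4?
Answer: -8987/130 ≈ -69.131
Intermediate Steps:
a(U, f) = -4
R(y) = -1 (R(y) = -4/3 + 2/6 = -4*⅓ + 2*(⅙) = -4/3 + ⅓ = -1)
R(6)*(113/(-130) + 70) = -(113/(-130) + 70) = -(113*(-1/130) + 70) = -(-113/130 + 70) = -1*8987/130 = -8987/130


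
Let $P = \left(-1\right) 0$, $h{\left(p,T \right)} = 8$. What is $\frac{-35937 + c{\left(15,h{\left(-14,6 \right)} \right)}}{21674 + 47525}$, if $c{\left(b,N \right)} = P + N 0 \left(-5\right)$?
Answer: $- \frac{35937}{69199} \approx -0.51933$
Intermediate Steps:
$P = 0$
$c{\left(b,N \right)} = 0$ ($c{\left(b,N \right)} = 0 + N 0 \left(-5\right) = 0 + 0 \left(-5\right) = 0 + 0 = 0$)
$\frac{-35937 + c{\left(15,h{\left(-14,6 \right)} \right)}}{21674 + 47525} = \frac{-35937 + 0}{21674 + 47525} = - \frac{35937}{69199}$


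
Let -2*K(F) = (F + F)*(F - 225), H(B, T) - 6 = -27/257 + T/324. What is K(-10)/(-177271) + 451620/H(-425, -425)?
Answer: 1333272890415922/13530563617 ≈ 98538.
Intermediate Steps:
H(B, T) = 1515/257 + T/324 (H(B, T) = 6 + (-27/257 + T/324) = 1515/257 + T/324)
K(F) = -F*(-225 + F) (K(F) = -(F + F)*(F - 225)/2 = -2*F*(-225 + F)/2 = -F*(-225 + F))
K(-10)/(-177271) + 451620/H(-425, -425) = -10*(225 - 1*(-10))/(-177271) + 451620/(1515/257 + (1/324)*(-425)) = -10*(225 + 10)*(-1/177271) + 451620/(1515/257 - 425/324) = -10*235*(-1/177271) + 451620/(381635/83268) = -2350*(-1/177271) + 451620*(83268/381635) = 2350/177271 + 7521098832/76327 = 1333272890415922/13530563617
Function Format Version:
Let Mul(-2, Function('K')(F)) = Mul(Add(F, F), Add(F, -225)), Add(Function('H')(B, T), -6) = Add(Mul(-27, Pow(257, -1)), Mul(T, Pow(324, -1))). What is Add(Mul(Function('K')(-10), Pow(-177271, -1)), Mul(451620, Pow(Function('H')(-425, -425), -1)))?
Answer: Rational(1333272890415922, 13530563617) ≈ 98538.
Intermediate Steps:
Function('H')(B, T) = Add(Rational(1515, 257), Mul(Rational(1, 324), T)) (Function('H')(B, T) = Add(6, Add(Mul(-27, Pow(257, -1)), Mul(T, Pow(324, -1)))) = Add(6, Add(Mul(-27, Rational(1, 257)), Mul(T, Rational(1, 324)))) = Add(6, Add(Rational(-27, 257), Mul(Rational(1, 324), T))) = Add(Rational(1515, 257), Mul(Rational(1, 324), T)))
Function('K')(F) = Mul(-1, F, Add(-225, F)) (Function('K')(F) = Mul(Rational(-1, 2), Mul(Add(F, F), Add(F, -225))) = Mul(Rational(-1, 2), Mul(Mul(2, F), Add(-225, F))) = Mul(Rational(-1, 2), Mul(2, F, Add(-225, F))) = Mul(-1, F, Add(-225, F)))
Add(Mul(Function('K')(-10), Pow(-177271, -1)), Mul(451620, Pow(Function('H')(-425, -425), -1))) = Add(Mul(Mul(-10, Add(225, Mul(-1, -10))), Pow(-177271, -1)), Mul(451620, Pow(Add(Rational(1515, 257), Mul(Rational(1, 324), -425)), -1))) = Add(Mul(Mul(-10, Add(225, 10)), Rational(-1, 177271)), Mul(451620, Pow(Add(Rational(1515, 257), Rational(-425, 324)), -1))) = Add(Mul(Mul(-10, 235), Rational(-1, 177271)), Mul(451620, Pow(Rational(381635, 83268), -1))) = Add(Mul(-2350, Rational(-1, 177271)), Mul(451620, Rational(83268, 381635))) = Add(Rational(2350, 177271), Rational(7521098832, 76327)) = Rational(1333272890415922, 13530563617)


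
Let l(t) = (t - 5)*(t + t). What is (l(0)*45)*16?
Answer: 0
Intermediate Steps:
l(t) = 2*t*(-5 + t) (l(t) = (-5 + t)*(2*t) = 2*t*(-5 + t))
(l(0)*45)*16 = ((2*0*(-5 + 0))*45)*16 = ((2*0*(-5))*45)*16 = (0*45)*16 = 0*16 = 0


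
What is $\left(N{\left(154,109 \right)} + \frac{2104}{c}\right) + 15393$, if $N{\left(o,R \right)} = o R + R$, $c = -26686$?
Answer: $\frac{430817732}{13343} \approx 32288.0$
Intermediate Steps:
$N{\left(o,R \right)} = R + R o$ ($N{\left(o,R \right)} = R o + R = R + R o$)
$\left(N{\left(154,109 \right)} + \frac{2104}{c}\right) + 15393 = \left(109 \left(1 + 154\right) + \frac{2104}{-26686}\right) + 15393 = \left(109 \cdot 155 + 2104 \left(- \frac{1}{26686}\right)\right) + 15393 = \left(16895 - \frac{1052}{13343}\right) + 15393 = \frac{225428933}{13343} + 15393 = \frac{430817732}{13343}$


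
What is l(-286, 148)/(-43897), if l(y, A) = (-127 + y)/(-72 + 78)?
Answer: 59/37626 ≈ 0.0015681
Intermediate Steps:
l(y, A) = -127/6 + y/6 (l(y, A) = (-127 + y)/6 = (-127 + y)*(⅙) = -127/6 + y/6)
l(-286, 148)/(-43897) = (-127/6 + (⅙)*(-286))/(-43897) = (-127/6 - 143/3)*(-1/43897) = -413/6*(-1/43897) = 59/37626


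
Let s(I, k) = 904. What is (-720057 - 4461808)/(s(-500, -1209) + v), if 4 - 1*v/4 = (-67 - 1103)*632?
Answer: -1036373/591736 ≈ -1.7514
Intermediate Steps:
v = 2957776 (v = 16 - 4*(-67 - 1103)*632 = 16 - (-4680)*632 = 16 - 4*(-739440) = 16 + 2957760 = 2957776)
(-720057 - 4461808)/(s(-500, -1209) + v) = (-720057 - 4461808)/(904 + 2957776) = -5181865/2958680 = -5181865*1/2958680 = -1036373/591736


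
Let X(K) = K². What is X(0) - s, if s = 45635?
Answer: -45635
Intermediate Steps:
X(0) - s = 0² - 1*45635 = 0 - 45635 = -45635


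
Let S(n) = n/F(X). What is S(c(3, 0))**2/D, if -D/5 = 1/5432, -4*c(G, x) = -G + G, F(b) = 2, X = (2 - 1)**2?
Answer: 0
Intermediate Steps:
X = 1 (X = 1**2 = 1)
c(G, x) = 0 (c(G, x) = -(-G + G)/4 = -1/4*0 = 0)
D = -5/5432 ≈ -0.00092047
S(n) = n/2
S(c(3, 0))**2/D = ((1/2)*0)**2/(-5/5432) = 0**2*(-5432/5) = 0*(-5432/5) = 0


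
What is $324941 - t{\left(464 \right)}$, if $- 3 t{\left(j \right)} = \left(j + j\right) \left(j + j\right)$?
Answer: $\frac{1836007}{3} \approx 6.12 \cdot 10^{5}$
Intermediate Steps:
$t{\left(j \right)} = - \frac{4 j^{2}}{3}$ ($t{\left(j \right)} = - \frac{\left(j + j\right) \left(j + j\right)}{3} = - \frac{2 j 2 j}{3} = - \frac{4 j^{2}}{3}$)
$324941 - t{\left(464 \right)} = 324941 - - \frac{4 \cdot 464^{2}}{3} = 324941 - \left(- \frac{4}{3}\right) 215296 = 324941 - - \frac{861184}{3} = 324941 + \frac{861184}{3} = \frac{1836007}{3}$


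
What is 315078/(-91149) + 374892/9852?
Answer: 862968957/24944443 ≈ 34.596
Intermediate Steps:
315078/(-91149) + 374892/9852 = 315078*(-1/91149) + 374892*(1/9852) = -105026/30383 + 31241/821 = 862968957/24944443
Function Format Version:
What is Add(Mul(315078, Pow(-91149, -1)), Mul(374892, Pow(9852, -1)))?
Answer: Rational(862968957, 24944443) ≈ 34.596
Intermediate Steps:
Add(Mul(315078, Pow(-91149, -1)), Mul(374892, Pow(9852, -1))) = Add(Mul(315078, Rational(-1, 91149)), Mul(374892, Rational(1, 9852))) = Add(Rational(-105026, 30383), Rational(31241, 821)) = Rational(862968957, 24944443)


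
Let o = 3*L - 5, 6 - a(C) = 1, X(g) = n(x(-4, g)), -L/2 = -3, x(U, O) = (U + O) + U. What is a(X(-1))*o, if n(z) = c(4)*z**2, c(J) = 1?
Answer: 65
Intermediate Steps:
x(U, O) = O + 2*U (x(U, O) = (O + U) + U = O + 2*U)
L = 6 (L = -2*(-3) = 6)
n(z) = z**2 (n(z) = 1*z**2 = z**2)
X(g) = (-8 + g)**2 (X(g) = (g + 2*(-4))**2 = (g - 8)**2 = (-8 + g)**2)
a(C) = 5 (a(C) = 6 - 1*1 = 6 - 1 = 5)
o = 13 (o = 3*6 - 5 = 18 - 5 = 13)
a(X(-1))*o = 5*13 = 65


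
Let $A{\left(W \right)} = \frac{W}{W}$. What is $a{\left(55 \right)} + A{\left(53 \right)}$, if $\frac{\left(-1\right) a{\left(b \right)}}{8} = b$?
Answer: $-439$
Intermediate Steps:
$A{\left(W \right)} = 1$
$a{\left(b \right)} = - 8 b$
$a{\left(55 \right)} + A{\left(53 \right)} = \left(-8\right) 55 + 1 = -440 + 1 = -439$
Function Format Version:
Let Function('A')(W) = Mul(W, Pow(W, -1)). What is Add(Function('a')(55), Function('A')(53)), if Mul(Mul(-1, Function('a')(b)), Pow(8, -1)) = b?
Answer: -439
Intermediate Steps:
Function('A')(W) = 1
Function('a')(b) = Mul(-8, b)
Add(Function('a')(55), Function('A')(53)) = Add(Mul(-8, 55), 1) = Add(-440, 1) = -439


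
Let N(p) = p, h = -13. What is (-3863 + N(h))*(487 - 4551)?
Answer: 15752064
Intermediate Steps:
(-3863 + N(h))*(487 - 4551) = (-3863 - 13)*(487 - 4551) = -3876*(-4064) = 15752064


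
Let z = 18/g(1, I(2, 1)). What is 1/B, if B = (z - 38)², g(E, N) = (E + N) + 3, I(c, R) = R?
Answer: 25/29584 ≈ 0.00084505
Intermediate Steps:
g(E, N) = 3 + E + N
z = 18/5 (z = 18/(3 + 1 + 1) = 18/5 ≈ 3.6000)
B = 29584/25 (B = (18/5 - 38)² = (-172/5)² = 29584/25 ≈ 1183.4)
1/B = 1/(29584/25) = 25/29584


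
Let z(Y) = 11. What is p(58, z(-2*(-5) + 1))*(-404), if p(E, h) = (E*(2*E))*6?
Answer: -16308672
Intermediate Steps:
p(E, h) = 12*E² (p(E, h) = (2*E²)*6 = 12*E²)
p(58, z(-2*(-5) + 1))*(-404) = (12*58²)*(-404) = (12*3364)*(-404) = 40368*(-404) = -16308672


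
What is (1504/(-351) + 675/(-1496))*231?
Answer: -17408363/15912 ≈ -1094.0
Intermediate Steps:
(1504/(-351) + 675/(-1496))*231 = (1504*(-1/351) + 675*(-1/1496))*231 = (-1504/351 - 675/1496)*231 = -2486909/525096*231 = -17408363/15912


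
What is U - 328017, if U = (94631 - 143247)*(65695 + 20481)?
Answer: -4189860433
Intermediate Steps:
U = -4189532416 (U = -48616*86176 = -4189532416)
U - 328017 = -4189532416 - 328017 = -4189860433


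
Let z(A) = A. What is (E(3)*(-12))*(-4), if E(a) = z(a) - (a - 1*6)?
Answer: 288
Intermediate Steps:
E(a) = 6 (E(a) = a - (a - 1*6) = a - (a - 6) = a - (-6 + a) = a + (6 - a) = 6)
(E(3)*(-12))*(-4) = (6*(-12))*(-4) = -72*(-4) = 288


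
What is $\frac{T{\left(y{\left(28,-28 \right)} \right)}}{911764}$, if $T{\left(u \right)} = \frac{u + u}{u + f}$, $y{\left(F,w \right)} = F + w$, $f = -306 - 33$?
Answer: $0$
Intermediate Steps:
$f = -339$
$T{\left(u \right)} = \frac{2 u}{-339 + u}$ ($T{\left(u \right)} = \frac{u + u}{u - 339} = \frac{2 u}{-339 + u}$)
$\frac{T{\left(y{\left(28,-28 \right)} \right)}}{911764} = \frac{2 \left(28 - 28\right) \frac{1}{-339 + \left(28 - 28\right)}}{911764} = 2 \cdot 0 \frac{1}{-339 + 0} \cdot \frac{1}{911764} = 2 \cdot 0 \frac{1}{-339} \cdot \frac{1}{911764} = 2 \cdot 0 \left(- \frac{1}{339}\right) \frac{1}{911764} = 0 \cdot \frac{1}{911764} = 0$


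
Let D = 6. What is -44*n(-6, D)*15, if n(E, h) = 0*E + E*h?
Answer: 23760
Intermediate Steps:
n(E, h) = E*h (n(E, h) = 0 + E*h = E*h)
-44*n(-6, D)*15 = -(-264)*6*15 = -44*(-36)*15 = 1584*15 = 23760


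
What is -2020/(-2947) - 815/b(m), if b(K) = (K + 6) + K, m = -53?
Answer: 520761/58940 ≈ 8.8354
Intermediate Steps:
b(K) = 6 + 2*K (b(K) = (6 + K) + K = 6 + 2*K)
-2020/(-2947) - 815/b(m) = -2020/(-2947) - 815/(6 + 2*(-53)) = -2020*(-1/2947) - 815/(6 - 106) = 2020/2947 - 815/(-100) = 2020/2947 - 815*(-1/100) = 2020/2947 + 163/20 = 520761/58940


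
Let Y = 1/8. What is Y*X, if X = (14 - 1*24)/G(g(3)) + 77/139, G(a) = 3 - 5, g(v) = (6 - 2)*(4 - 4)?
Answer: 193/278 ≈ 0.69424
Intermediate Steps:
g(v) = 0 (g(v) = 4*0 = 0)
Y = ⅛ ≈ 0.12500
G(a) = -2
X = 772/139 (X = (14 - 1*24)/(-2) + 77/139 = (14 - 24)*(-½) + 77*(1/139) = -10*(-½) + 77/139 = 5 + 77/139 = 772/139 ≈ 5.5540)
Y*X = (⅛)*(772/139) = 193/278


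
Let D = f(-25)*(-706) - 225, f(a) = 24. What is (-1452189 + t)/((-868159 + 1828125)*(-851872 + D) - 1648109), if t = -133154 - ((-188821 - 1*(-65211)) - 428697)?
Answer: 1033036/834251460715 ≈ 1.2383e-6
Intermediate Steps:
D = -17169 (D = 24*(-706) - 225 = -16944 - 225 = -17169)
t = 419153 (t = -133154 - ((-188821 + 65211) - 428697) = -133154 - (-123610 - 428697) = -133154 - 1*(-552307) = -133154 + 552307 = 419153)
(-1452189 + t)/((-868159 + 1828125)*(-851872 + D) - 1648109) = (-1452189 + 419153)/((-868159 + 1828125)*(-851872 - 17169) - 1648109) = -1033036/(959966*(-869041) - 1648109) = -1033036/(-834249812606 - 1648109) = -1033036/(-834251460715) = -1033036*(-1/834251460715) = 1033036/834251460715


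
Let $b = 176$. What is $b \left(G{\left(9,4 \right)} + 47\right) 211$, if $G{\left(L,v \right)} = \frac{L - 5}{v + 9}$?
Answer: $\frac{22838640}{13} \approx 1.7568 \cdot 10^{6}$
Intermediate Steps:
$G{\left(L,v \right)} = \frac{-5 + L}{9 + v}$
$b \left(G{\left(9,4 \right)} + 47\right) 211 = 176 \left(\frac{-5 + 9}{9 + 4} + 47\right) 211 = 176 \left(\frac{1}{13} \cdot 4 + 47\right) 211 = 176 \left(\frac{4}{13} + 47\right) 211 = 176 \cdot \frac{615}{13} \cdot 211 = \frac{108240}{13} \cdot 211 = \frac{22838640}{13}$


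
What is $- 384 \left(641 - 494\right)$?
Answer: $-56448$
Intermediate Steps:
$- 384 \left(641 - 494\right) = \left(-384\right) 147 = -56448$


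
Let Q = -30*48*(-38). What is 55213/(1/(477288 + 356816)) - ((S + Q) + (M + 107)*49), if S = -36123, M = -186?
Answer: 46053369426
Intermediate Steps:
Q = 54720 (Q = -1440*(-38) = 54720)
55213/(1/(477288 + 356816)) - ((S + Q) + (M + 107)*49) = 55213/(1/(477288 + 356816)) - ((-36123 + 54720) + (-186 + 107)*49) = 55213/(1/834104) - (18597 - 79*49) = 55213/(1/834104) - (18597 - 3871) = 55213*834104 - 1*14726 = 46053384152 - 14726 = 46053369426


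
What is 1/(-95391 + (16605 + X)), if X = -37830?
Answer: -1/116616 ≈ -8.5752e-6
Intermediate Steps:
1/(-95391 + (16605 + X)) = 1/(-95391 + (16605 - 37830)) = 1/(-95391 - 21225) = 1/(-116616) = -1/116616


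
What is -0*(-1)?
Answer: 0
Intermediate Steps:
-0*(-1) = -9*0 = 0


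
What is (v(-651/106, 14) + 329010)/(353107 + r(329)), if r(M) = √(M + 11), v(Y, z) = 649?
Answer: 6847347089/7334385477 - 659318*√85/124684553109 ≈ 0.93355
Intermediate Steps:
r(M) = √(11 + M)
(v(-651/106, 14) + 329010)/(353107 + r(329)) = (649 + 329010)/(353107 + √(11 + 329)) = 329659/(353107 + √340) = 329659/(353107 + 2*√85)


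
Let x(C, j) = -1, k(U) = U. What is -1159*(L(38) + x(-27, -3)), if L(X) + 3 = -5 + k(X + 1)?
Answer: -34770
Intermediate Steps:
L(X) = -7 + X (L(X) = -3 + (-5 + (X + 1)) = -3 + (-5 + (1 + X)) = -3 + (-4 + X) = -7 + X)
-1159*(L(38) + x(-27, -3)) = -1159*((-7 + 38) - 1) = -1159*(31 - 1) = -1159*30 = -34770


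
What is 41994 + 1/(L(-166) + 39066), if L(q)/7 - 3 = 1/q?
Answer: 272475339556/6488435 ≈ 41994.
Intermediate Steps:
L(q) = 21 + 7/q
41994 + 1/(L(-166) + 39066) = 41994 + 1/((21 + 7/(-166)) + 39066) = 41994 + 1/((21 + 7*(-1/166)) + 39066) = 41994 + 1/((21 - 7/166) + 39066) = 41994 + 1/(3479/166 + 39066) = 41994 + 1/(6488435/166) = 41994 + 166/6488435 = 272475339556/6488435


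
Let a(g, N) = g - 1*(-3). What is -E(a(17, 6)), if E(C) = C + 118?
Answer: -138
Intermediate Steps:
a(g, N) = 3 + g (a(g, N) = g + 3 = 3 + g)
E(C) = 118 + C
-E(a(17, 6)) = -(118 + (3 + 17)) = -(118 + 20) = -1*138 = -138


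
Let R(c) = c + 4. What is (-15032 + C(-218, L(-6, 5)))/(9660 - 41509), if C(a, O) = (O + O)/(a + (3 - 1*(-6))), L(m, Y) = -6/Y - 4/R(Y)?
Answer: 141375812/299539845 ≈ 0.47198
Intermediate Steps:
R(c) = 4 + c
L(m, Y) = -6/Y - 4/(4 + Y)
C(a, O) = 2*O/(9 + a) (C(a, O) = (2*O)/(a + (3 + 6)) = (2*O)/(a + 9) = (2*O)/(9 + a) = 2*O/(9 + a))
(-15032 + C(-218, L(-6, 5)))/(9660 - 41509) = (-15032 + 2*(2*(-12 - 5*5)/(5*(4 + 5)))/(9 - 218))/(9660 - 41509) = (-15032 + 2*(2*(⅕)*(-12 - 25)/9)/(-209))/(-31849) = (-15032 + 2*(2*(⅕)*(⅑)*(-37))*(-1/209))*(-1/31849) = (-15032 + 2*(-74/45)*(-1/209))*(-1/31849) = (-15032 + 148/9405)*(-1/31849) = -141375812/9405*(-1/31849) = 141375812/299539845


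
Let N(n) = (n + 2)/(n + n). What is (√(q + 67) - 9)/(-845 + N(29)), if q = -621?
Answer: 522/48979 - 58*I*√554/48979 ≈ 0.010658 - 0.027872*I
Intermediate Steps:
N(n) = (2 + n)/(2*n) (N(n) = (2 + n)/((2*n)) = (2 + n)*(1/(2*n)) = (2 + n)/(2*n))
(√(q + 67) - 9)/(-845 + N(29)) = (√(-621 + 67) - 9)/(-845 + (½)*(2 + 29)/29) = (√(-554) - 9)/(-845 + (½)*(1/29)*31) = (I*√554 - 9)/(-845 + 31/58) = (-9 + I*√554)/(-48979/58) = (-9 + I*√554)*(-58/48979) = 522/48979 - 58*I*√554/48979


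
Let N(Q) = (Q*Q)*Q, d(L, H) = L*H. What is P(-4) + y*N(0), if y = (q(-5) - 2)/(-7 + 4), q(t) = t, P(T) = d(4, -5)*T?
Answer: 80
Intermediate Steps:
d(L, H) = H*L
P(T) = -20*T (P(T) = (-5*4)*T = -20*T)
N(Q) = Q³ (N(Q) = Q²*Q = Q³)
y = 7/3 (y = (-5 - 2)/(-7 + 4) = -7/(-3) = -7*(-⅓) = 7/3 ≈ 2.3333)
P(-4) + y*N(0) = -20*(-4) + (7/3)*0³ = 80 + (7/3)*0 = 80 + 0 = 80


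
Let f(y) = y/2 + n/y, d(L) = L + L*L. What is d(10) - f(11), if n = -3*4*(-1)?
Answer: 2275/22 ≈ 103.41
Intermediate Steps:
n = 12 (n = -12*(-1) = 12)
d(L) = L + L**2
f(y) = y/2 + 12/y
d(10) - f(11) = 10*(1 + 10) - ((1/2)*11 + 12/11) = 10*11 - (11/2 + 12*(1/11)) = 110 - (11/2 + 12/11) = 110 - 1*145/22 = 110 - 145/22 = 2275/22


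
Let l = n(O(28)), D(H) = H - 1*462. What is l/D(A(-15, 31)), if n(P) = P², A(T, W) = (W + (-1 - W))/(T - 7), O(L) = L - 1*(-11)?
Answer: -33462/10163 ≈ -3.2925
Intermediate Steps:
O(L) = 11 + L (O(L) = L + 11 = 11 + L)
A(T, W) = -1/(-7 + T)
D(H) = -462 + H (D(H) = H - 462 = -462 + H)
l = 1521 (l = (11 + 28)² = 39² = 1521)
l/D(A(-15, 31)) = 1521/(-462 - 1/(-7 - 15)) = 1521/(-462 - 1/(-22)) = 1521/(-462 - 1*(-1/22)) = 1521/(-462 + 1/22) = 1521/(-10163/22) = 1521*(-22/10163) = -33462/10163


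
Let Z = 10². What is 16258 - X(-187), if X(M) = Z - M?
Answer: 15971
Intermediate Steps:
Z = 100
X(M) = 100 - M
16258 - X(-187) = 16258 - (100 - 1*(-187)) = 16258 - (100 + 187) = 16258 - 1*287 = 16258 - 287 = 15971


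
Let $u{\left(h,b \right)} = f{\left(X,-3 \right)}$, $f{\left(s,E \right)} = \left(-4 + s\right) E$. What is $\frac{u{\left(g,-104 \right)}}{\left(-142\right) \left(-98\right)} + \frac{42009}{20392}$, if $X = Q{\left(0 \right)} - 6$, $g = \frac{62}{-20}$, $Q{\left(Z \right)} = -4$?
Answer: $\frac{20909061}{10134824} \approx 2.0631$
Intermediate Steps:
$g = - \frac{31}{10}$ ($g = 62 \left(- \frac{1}{20}\right) = - \frac{31}{10} \approx -3.1$)
$X = -10$ ($X = -4 - 6 = -10$)
$f{\left(s,E \right)} = E \left(-4 + s\right)$
$u{\left(h,b \right)} = 42$ ($u{\left(h,b \right)} = - 3 \left(-4 - 10\right) = \left(-3\right) \left(-14\right) = 42$)
$\frac{u{\left(g,-104 \right)}}{\left(-142\right) \left(-98\right)} + \frac{42009}{20392} = \frac{42}{\left(-142\right) \left(-98\right)} + \frac{42009}{20392} = \frac{42}{13916} + 42009 \cdot \frac{1}{20392} = 42 \cdot \frac{1}{13916} + \frac{42009}{20392} = \frac{3}{994} + \frac{42009}{20392} = \frac{20909061}{10134824}$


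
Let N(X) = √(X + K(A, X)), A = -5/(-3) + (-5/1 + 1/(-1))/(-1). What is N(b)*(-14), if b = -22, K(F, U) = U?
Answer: -28*I*√11 ≈ -92.865*I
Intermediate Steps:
A = 23/3 (A = -5*(-⅓) + (-5*1 + 1*(-1))*(-1) = 5/3 + (-5 - 1)*(-1) = 5/3 - 6*(-1) = 5/3 + 6 = 23/3 ≈ 7.6667)
N(X) = √2*√X (N(X) = √(X + X) = √(2*X) = √2*√X)
N(b)*(-14) = (√2*√(-22))*(-14) = (√2*(I*√22))*(-14) = (2*I*√11)*(-14) = -28*I*√11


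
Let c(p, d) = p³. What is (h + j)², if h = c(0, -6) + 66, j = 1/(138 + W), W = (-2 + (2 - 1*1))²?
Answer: 84180625/19321 ≈ 4357.0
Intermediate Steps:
W = 1 (W = (-2 + (2 - 1))² = (-2 + 1)² = (-1)² = 1)
j = 1/139 (j = 1/(138 + 1) = 1/139 ≈ 0.0071942)
h = 66 (h = 0³ + 66 = 0 + 66 = 66)
(h + j)² = (66 + 1/139)² = (9175/139)² = 84180625/19321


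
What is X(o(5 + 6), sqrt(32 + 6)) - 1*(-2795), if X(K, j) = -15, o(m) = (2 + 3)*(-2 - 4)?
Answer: 2780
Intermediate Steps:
o(m) = -30 (o(m) = 5*(-6) = -30)
X(o(5 + 6), sqrt(32 + 6)) - 1*(-2795) = -15 - 1*(-2795) = -15 + 2795 = 2780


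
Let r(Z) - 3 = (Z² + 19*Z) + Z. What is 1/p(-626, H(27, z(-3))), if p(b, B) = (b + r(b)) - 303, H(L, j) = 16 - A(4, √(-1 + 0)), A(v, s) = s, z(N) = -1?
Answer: 1/378430 ≈ 2.6425e-6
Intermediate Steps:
r(Z) = 3 + Z² + 20*Z (r(Z) = 3 + ((Z² + 19*Z) + Z) = 3 + (Z² + 20*Z) = 3 + Z² + 20*Z)
H(L, j) = 16 - I (H(L, j) = 16 - √(-1 + 0) = 16 - √(-1) = 16 - I)
p(b, B) = -300 + b² + 21*b (p(b, B) = (b + (3 + b² + 20*b)) - 303 = (3 + b² + 21*b) - 303 = -300 + b² + 21*b)
1/p(-626, H(27, z(-3))) = 1/(-300 + (-626)² + 21*(-626)) = 1/(-300 + 391876 - 13146) = 1/378430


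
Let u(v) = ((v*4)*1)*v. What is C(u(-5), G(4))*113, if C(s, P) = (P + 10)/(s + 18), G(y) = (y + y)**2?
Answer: 4181/59 ≈ 70.864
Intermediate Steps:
u(v) = 4*v**2 (u(v) = ((4*v)*1)*v = (4*v)*v = 4*v**2)
G(y) = 4*y**2 (G(y) = (2*y)**2 = 4*y**2)
C(s, P) = (10 + P)/(18 + s)
C(u(-5), G(4))*113 = ((10 + 4*4**2)/(18 + 4*(-5)**2))*113 = ((10 + 4*16)/(18 + 4*25))*113 = ((10 + 64)/(18 + 100))*113 = (74/118)*113 = ((1/118)*74)*113 = (37/59)*113 = 4181/59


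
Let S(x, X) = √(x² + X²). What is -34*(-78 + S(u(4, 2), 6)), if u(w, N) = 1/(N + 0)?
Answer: 2652 - 17*√145 ≈ 2447.3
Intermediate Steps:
u(w, N) = 1/N
S(x, X) = √(X² + x²)
-34*(-78 + S(u(4, 2), 6)) = -34*(-78 + √(6² + (1/2)²)) = -34*(-78 + √(36 + (½)²)) = -34*(-78 + √(36 + ¼)) = -34*(-78 + √(145/4)) = -34*(-78 + √145/2) = 2652 - 17*√145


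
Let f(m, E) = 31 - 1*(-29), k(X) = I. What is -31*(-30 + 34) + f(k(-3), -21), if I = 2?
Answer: -64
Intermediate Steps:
k(X) = 2
f(m, E) = 60 (f(m, E) = 31 + 29 = 60)
-31*(-30 + 34) + f(k(-3), -21) = -31*(-30 + 34) + 60 = -31*4 + 60 = -124 + 60 = -64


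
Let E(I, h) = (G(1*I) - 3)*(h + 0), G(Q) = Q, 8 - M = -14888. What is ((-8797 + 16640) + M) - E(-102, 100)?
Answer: 33239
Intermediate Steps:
M = 14896 (M = 8 - 1*(-14888) = 8 + 14888 = 14896)
E(I, h) = h*(-3 + I) (E(I, h) = (1*I - 3)*(h + 0) = (I - 3)*h = (-3 + I)*h = h*(-3 + I))
((-8797 + 16640) + M) - E(-102, 100) = ((-8797 + 16640) + 14896) - 100*(-3 - 102) = (7843 + 14896) - 100*(-105) = 22739 - 1*(-10500) = 22739 + 10500 = 33239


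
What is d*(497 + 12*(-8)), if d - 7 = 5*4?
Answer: 10827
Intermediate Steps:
d = 27 (d = 7 + 5*4 = 7 + 20 = 27)
d*(497 + 12*(-8)) = 27*(497 + 12*(-8)) = 27*(497 - 96) = 27*401 = 10827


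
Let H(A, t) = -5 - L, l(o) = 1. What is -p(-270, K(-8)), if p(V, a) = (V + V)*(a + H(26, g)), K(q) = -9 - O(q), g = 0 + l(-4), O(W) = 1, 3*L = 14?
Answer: -10620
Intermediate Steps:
L = 14/3 (L = (⅓)*14 = 14/3 ≈ 4.6667)
g = 1 (g = 0 + 1 = 1)
H(A, t) = -29/3 (H(A, t) = -5 - 1*14/3 = -5 - 14/3 = -29/3)
K(q) = -10 (K(q) = -9 - 1*1 = -9 - 1 = -10)
p(V, a) = 2*V*(-29/3 + a) (p(V, a) = (V + V)*(a - 29/3) = (2*V)*(-29/3 + a) = 2*V*(-29/3 + a))
-p(-270, K(-8)) = -2*(-270)*(-29 + 3*(-10))/3 = -2*(-270)*(-29 - 30)/3 = -2*(-270)*(-59)/3 = -1*10620 = -10620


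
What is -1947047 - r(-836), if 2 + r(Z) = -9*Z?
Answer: -1954569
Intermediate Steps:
r(Z) = -2 - 9*Z
-1947047 - r(-836) = -1947047 - (-2 - 9*(-836)) = -1947047 - (-2 + 7524) = -1947047 - 1*7522 = -1947047 - 7522 = -1954569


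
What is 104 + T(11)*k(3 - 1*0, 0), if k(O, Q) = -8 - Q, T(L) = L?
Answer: 16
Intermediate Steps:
104 + T(11)*k(3 - 1*0, 0) = 104 + 11*(-8 - 1*0) = 104 + 11*(-8 + 0) = 104 + 11*(-8) = 104 - 88 = 16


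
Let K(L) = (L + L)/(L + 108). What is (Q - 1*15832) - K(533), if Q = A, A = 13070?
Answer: -1771508/641 ≈ -2763.7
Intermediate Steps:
K(L) = 2*L/(108 + L) (K(L) = (2*L)/(108 + L) = 2*L/(108 + L))
Q = 13070
(Q - 1*15832) - K(533) = (13070 - 1*15832) - 2*533/(108 + 533) = (13070 - 15832) - 2*533/641 = -2762 - 2*533/641 = -2762 - 1*1066/641 = -2762 - 1066/641 = -1771508/641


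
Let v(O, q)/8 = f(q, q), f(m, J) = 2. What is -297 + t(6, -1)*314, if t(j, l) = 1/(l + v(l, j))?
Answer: -4141/15 ≈ -276.07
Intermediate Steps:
v(O, q) = 16 (v(O, q) = 8*2 = 16)
t(j, l) = 1/(16 + l) (t(j, l) = 1/(l + 16) = 1/(16 + l))
-297 + t(6, -1)*314 = -297 + 314/(16 - 1) = -297 + 314/15 = -4141/15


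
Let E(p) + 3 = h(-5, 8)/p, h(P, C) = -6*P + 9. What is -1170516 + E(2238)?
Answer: -873207161/746 ≈ -1.1705e+6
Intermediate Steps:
h(P, C) = 9 - 6*P
E(p) = -3 + 39/p (E(p) = -3 + (9 - 6*(-5))/p = -3 + (9 + 30)/p = -3 + 39/p)
-1170516 + E(2238) = -1170516 + (-3 + 39/2238) = -1170516 + (-3 + 39*(1/2238)) = -1170516 + (-3 + 13/746) = -1170516 - 2225/746 = -873207161/746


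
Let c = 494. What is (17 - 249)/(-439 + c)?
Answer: -232/55 ≈ -4.2182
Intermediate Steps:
(17 - 249)/(-439 + c) = (17 - 249)/(-439 + 494) = -232/55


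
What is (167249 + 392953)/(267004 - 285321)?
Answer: -560202/18317 ≈ -30.584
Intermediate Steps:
(167249 + 392953)/(267004 - 285321) = 560202/(-18317) = 560202*(-1/18317) = -560202/18317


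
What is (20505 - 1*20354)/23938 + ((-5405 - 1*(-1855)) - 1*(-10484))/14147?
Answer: 168122289/338650886 ≈ 0.49645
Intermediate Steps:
(20505 - 1*20354)/23938 + ((-5405 - 1*(-1855)) - 1*(-10484))/14147 = (20505 - 20354)*(1/23938) + ((-5405 + 1855) + 10484)*(1/14147) = 151*(1/23938) + (-3550 + 10484)*(1/14147) = 151/23938 + 6934*(1/14147) = 151/23938 + 6934/14147 = 168122289/338650886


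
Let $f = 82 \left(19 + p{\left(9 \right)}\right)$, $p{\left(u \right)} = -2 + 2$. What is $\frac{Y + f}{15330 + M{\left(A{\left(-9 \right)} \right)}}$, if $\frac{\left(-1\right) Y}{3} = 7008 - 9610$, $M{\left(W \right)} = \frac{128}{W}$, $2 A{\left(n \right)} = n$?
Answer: $\frac{42138}{68857} \approx 0.61196$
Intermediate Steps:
$p{\left(u \right)} = 0$
$A{\left(n \right)} = \frac{n}{2}$
$Y = 7806$ ($Y = - 3 \left(7008 - 9610\right) = \left(-3\right) \left(-2602\right) = 7806$)
$f = 1558$ ($f = 82 \left(19 + 0\right) = 82 \cdot 19 = 1558$)
$\frac{Y + f}{15330 + M{\left(A{\left(-9 \right)} \right)}} = \frac{7806 + 1558}{15330 + \frac{128}{\frac{1}{2} \left(-9\right)}} = \frac{9364}{15330 + \frac{128}{- \frac{9}{2}}} = \frac{9364}{15330 + 128 \left(- \frac{2}{9}\right)} = \frac{9364}{15330 - \frac{256}{9}} = \frac{9364}{\frac{137714}{9}} = 9364 \cdot \frac{9}{137714} = \frac{42138}{68857}$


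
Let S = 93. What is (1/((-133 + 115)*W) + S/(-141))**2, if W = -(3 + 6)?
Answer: 24750625/57972996 ≈ 0.42693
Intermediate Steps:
W = -9 (W = -1*9 = -9)
(1/((-133 + 115)*W) + S/(-141))**2 = (1/((-133 + 115)*(-9)) + 93/(-141))**2 = (-1/9/(-18) + 93*(-1/141))**2 = (-1/18*(-1/9) - 31/47)**2 = (1/162 - 31/47)**2 = (-4975/7614)**2 = 24750625/57972996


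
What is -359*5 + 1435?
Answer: -360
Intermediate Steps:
-359*5 + 1435 = -1795 + 1435 = -360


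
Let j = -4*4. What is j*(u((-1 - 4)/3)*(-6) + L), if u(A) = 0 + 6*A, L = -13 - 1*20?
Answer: -432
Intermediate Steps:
L = -33 (L = -13 - 20 = -33)
u(A) = 6*A
j = -16
j*(u((-1 - 4)/3)*(-6) + L) = -16*((6*((-1 - 4)/3))*(-6) - 33) = -16*((6*((⅓)*(-5)))*(-6) - 33) = -16*((6*(-5/3))*(-6) - 33) = -16*(-10*(-6) - 33) = -16*(60 - 33) = -16*27 = -432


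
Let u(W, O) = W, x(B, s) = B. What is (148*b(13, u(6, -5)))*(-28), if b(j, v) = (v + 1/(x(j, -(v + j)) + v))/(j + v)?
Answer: -476560/361 ≈ -1320.1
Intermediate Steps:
b(j, v) = (v + 1/(j + v))/(j + v)
(148*b(13, u(6, -5)))*(-28) = (148*((1 + 6² + 13*6)/(13² + 6² + 2*13*6)))*(-28) = (148*((1 + 36 + 78)/(169 + 36 + 156)))*(-28) = (148*(115/361))*(-28) = (17020/361)*(-28) = -476560/361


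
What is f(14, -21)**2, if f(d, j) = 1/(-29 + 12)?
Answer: 1/289 ≈ 0.0034602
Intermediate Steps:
f(d, j) = -1/17 (f(d, j) = 1/(-17) = -1/17)
f(14, -21)**2 = (-1/17)**2 = 1/289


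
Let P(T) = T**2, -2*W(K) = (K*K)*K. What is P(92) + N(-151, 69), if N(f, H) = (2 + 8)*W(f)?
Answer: 17223219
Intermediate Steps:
W(K) = -K**3/2 (W(K) = -K*K*K/2 = -K**2*K/2 = -K**3/2)
N(f, H) = -5*f**3 (N(f, H) = (2 + 8)*(-f**3/2) = 10*(-f**3/2) = -5*f**3)
P(92) + N(-151, 69) = 92**2 - 5*(-151)**3 = 8464 - 5*(-3442951) = 8464 + 17214755 = 17223219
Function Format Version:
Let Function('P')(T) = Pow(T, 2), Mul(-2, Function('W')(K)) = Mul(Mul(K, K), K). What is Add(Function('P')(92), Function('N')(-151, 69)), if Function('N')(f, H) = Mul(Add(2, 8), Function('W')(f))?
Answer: 17223219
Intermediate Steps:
Function('W')(K) = Mul(Rational(-1, 2), Pow(K, 3)) (Function('W')(K) = Mul(Rational(-1, 2), Mul(Mul(K, K), K)) = Mul(Rational(-1, 2), Mul(Pow(K, 2), K)) = Mul(Rational(-1, 2), Pow(K, 3)))
Function('N')(f, H) = Mul(-5, Pow(f, 3)) (Function('N')(f, H) = Mul(Add(2, 8), Mul(Rational(-1, 2), Pow(f, 3))) = Mul(10, Mul(Rational(-1, 2), Pow(f, 3))) = Mul(-5, Pow(f, 3)))
Add(Function('P')(92), Function('N')(-151, 69)) = Add(Pow(92, 2), Mul(-5, Pow(-151, 3))) = Add(8464, Mul(-5, -3442951)) = Add(8464, 17214755) = 17223219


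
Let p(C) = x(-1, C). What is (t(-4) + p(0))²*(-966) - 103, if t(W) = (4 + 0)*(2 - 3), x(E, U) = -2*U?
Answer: -15559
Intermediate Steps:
p(C) = -2*C
t(W) = -4 (t(W) = 4*(-1) = -4)
(t(-4) + p(0))²*(-966) - 103 = (-4 - 2*0)²*(-966) - 103 = (-4 + 0)²*(-966) - 103 = (-4)²*(-966) - 103 = 16*(-966) - 103 = -15456 - 103 = -15559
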